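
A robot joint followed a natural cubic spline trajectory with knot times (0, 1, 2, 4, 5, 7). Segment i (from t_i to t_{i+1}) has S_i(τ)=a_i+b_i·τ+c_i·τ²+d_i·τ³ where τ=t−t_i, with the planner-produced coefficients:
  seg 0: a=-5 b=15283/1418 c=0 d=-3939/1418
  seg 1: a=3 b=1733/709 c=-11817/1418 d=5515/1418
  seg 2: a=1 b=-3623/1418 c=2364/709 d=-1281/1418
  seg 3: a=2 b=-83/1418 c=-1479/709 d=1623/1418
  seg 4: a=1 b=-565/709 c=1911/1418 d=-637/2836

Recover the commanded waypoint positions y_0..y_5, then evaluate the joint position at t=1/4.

y_0=-5 y_1=3 y_2=1 y_3=2 y_4=1 y_5=3
S(1/4) = -213171/90752

y_0 = S_0(0) = a_0 = -5
y_1 = S_1(0) = a_1 = 3
y_2 = S_2(0) = a_2 = 1
y_3 = S_3(0) = a_3 = 2
y_4 = S_4(0) = a_4 = 1
y_5 = S_4(2) = 3
t_q=1/4 is in segment 0 (τ=1/4); S_0(τ)=-213171/90752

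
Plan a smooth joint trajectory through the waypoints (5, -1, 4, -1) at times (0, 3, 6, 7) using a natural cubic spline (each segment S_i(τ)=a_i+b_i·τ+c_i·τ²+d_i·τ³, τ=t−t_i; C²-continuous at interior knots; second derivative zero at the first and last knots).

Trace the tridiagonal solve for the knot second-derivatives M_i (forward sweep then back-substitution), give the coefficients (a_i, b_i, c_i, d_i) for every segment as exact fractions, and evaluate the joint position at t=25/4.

Δ: Δ0=-2, Δ1=5/3, Δ2=-5
row 1: diag=12, rhs=22; c'=1/4, d'=11/6
row 2: denom=8−3·1/4=29/4; d'=(-40−3·11/6)/(29/4)=-182/29
back: M2=-182/29
back: M1=11/6−1/4·-182/29=296/87
M: M0=0, M1=296/87, M2=-182/29, M3=0
seg 0: a=5, c=M0/2=0, d=(M1−M0)/(6·3)=148/783, b=Δ0−h0·(2M0+M1)/6=-322/87
seg 1: a=-1, c=M1/2=148/87, d=(M2−M1)/(6·3)=-421/783, b=Δ1−h1·(2M1+M2)/6=122/87
seg 2: a=4, c=M2/2=-91/29, d=(M3−M2)/(6·1)=91/87, b=Δ2−h2·(2M2+M3)/6=-253/87
t_q=25/4 → seg 2, τ=1/4; S=4+-253/87·τ+-91/29·τ²+91/87·τ³=5741/1856

  seg 0: a=5 b=-322/87 c=0 d=148/783
  seg 1: a=-1 b=122/87 c=148/87 d=-421/783
  seg 2: a=4 b=-253/87 c=-91/29 d=91/87
S(25/4) = 5741/1856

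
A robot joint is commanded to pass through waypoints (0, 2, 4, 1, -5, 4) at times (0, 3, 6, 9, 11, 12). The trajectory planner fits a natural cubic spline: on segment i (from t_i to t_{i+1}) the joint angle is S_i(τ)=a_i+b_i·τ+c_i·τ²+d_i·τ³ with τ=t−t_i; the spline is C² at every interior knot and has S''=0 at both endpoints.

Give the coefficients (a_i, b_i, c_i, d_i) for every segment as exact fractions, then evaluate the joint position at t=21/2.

  seg 0: a=0 b=395/576 c=0 d=-11/5184
  seg 1: a=2 b=181/288 c=-11/576 d=55/5184
  seg 2: a=4 b=461/576 c=11/144 d=-1169/5184
  seg 3: a=1 b=-1391/288 c=-125/64 d=413/288
  seg 4: a=-5 b=1315/288 c=1277/192 d=-1277/576
S(21/2) = -2227/384

Δ: Δ0=2/3, Δ1=2/3, Δ2=-1, Δ3=-3, Δ4=9
row 1: diag=12, rhs=0; c'=1/4, d'=0
row 2: denom=12−3·1/4=45/4; d'=(-10−3·0)/(45/4)=-8/9
row 3: denom=10−3·4/15=46/5; d'=(-12−3·-8/9)/(46/5)=-70/69
row 4: denom=6−2·5/23=128/23; d'=(72−2·-70/69)/(128/23)=1277/96
back: M4=1277/96
back: M3=-70/69−5/23·1277/96=-125/32
back: M2=-8/9−4/15·-125/32=11/72
back: M1=0−1/4·11/72=-11/288
M: M0=0, M1=-11/288, M2=11/72, M3=-125/32, M4=1277/96, M5=0
seg 0: a=0, c=M0/2=0, d=(M1−M0)/(6·3)=-11/5184, b=Δ0−h0·(2M0+M1)/6=395/576
seg 1: a=2, c=M1/2=-11/576, d=(M2−M1)/(6·3)=55/5184, b=Δ1−h1·(2M1+M2)/6=181/288
seg 2: a=4, c=M2/2=11/144, d=(M3−M2)/(6·3)=-1169/5184, b=Δ2−h2·(2M2+M3)/6=461/576
seg 3: a=1, c=M3/2=-125/64, d=(M4−M3)/(6·2)=413/288, b=Δ3−h3·(2M3+M4)/6=-1391/288
seg 4: a=-5, c=M4/2=1277/192, d=(M5−M4)/(6·1)=-1277/576, b=Δ4−h4·(2M4+M5)/6=1315/288
t_q=21/2 → seg 3, τ=3/2; S=1+-1391/288·τ+-125/64·τ²+413/288·τ³=-2227/384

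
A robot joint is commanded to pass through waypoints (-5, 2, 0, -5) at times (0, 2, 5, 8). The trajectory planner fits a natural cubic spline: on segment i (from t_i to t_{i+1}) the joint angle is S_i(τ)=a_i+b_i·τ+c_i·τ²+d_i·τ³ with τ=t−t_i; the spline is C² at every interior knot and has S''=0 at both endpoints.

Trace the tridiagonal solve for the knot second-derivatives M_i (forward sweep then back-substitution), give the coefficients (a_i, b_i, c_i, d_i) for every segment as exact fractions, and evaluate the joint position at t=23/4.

Δ: Δ0=7/2, Δ1=-2/3, Δ2=-5/3
row 1: diag=10, rhs=-25; c'=3/10, d'=-5/2
row 2: denom=12−3·3/10=111/10; d'=(-6−3·-5/2)/(111/10)=5/37
back: M2=5/37
back: M1=-5/2−3/10·5/37=-94/37
M: M0=0, M1=-94/37, M2=5/37, M3=0
seg 0: a=-5, c=M0/2=0, d=(M1−M0)/(6·2)=-47/222, b=Δ0−h0·(2M0+M1)/6=965/222
seg 1: a=2, c=M1/2=-47/37, d=(M2−M1)/(6·3)=11/74, b=Δ1−h1·(2M1+M2)/6=401/222
seg 2: a=0, c=M2/2=5/74, d=(M3−M2)/(6·3)=-5/666, b=Δ2−h2·(2M2+M3)/6=-200/111
t_q=23/4 → seg 2, τ=3/4; S=0+-200/111·τ+5/74·τ²+-5/666·τ³=-6235/4736

  seg 0: a=-5 b=965/222 c=0 d=-47/222
  seg 1: a=2 b=401/222 c=-47/37 d=11/74
  seg 2: a=0 b=-200/111 c=5/74 d=-5/666
S(23/4) = -6235/4736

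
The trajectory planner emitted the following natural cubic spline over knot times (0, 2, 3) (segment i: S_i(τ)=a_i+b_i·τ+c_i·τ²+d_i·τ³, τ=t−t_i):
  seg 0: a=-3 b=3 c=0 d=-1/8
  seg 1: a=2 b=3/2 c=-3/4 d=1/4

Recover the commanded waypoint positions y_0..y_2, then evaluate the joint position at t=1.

y_0=-3 y_1=2 y_2=3
S(1) = -1/8

y_0 = S_0(0) = a_0 = -3
y_1 = S_1(0) = a_1 = 2
y_2 = S_1(1) = 3
t_q=1 is in segment 0 (τ=1); S_0(τ)=-1/8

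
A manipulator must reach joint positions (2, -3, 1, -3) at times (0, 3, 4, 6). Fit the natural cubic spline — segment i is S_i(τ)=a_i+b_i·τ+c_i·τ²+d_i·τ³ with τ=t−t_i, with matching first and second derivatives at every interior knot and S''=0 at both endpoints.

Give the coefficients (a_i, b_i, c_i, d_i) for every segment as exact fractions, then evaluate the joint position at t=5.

Δ: Δ0=-5/3, Δ1=4, Δ2=-2
row 1: diag=8, rhs=34; c'=1/8, d'=17/4
row 2: denom=6−1·1/8=47/8; d'=(-36−1·17/4)/(47/8)=-322/47
back: M2=-322/47
back: M1=17/4−1/8·-322/47=240/47
M: M0=0, M1=240/47, M2=-322/47, M3=0
seg 0: a=2, c=M0/2=0, d=(M1−M0)/(6·3)=40/141, b=Δ0−h0·(2M0+M1)/6=-595/141
seg 1: a=-3, c=M1/2=120/47, d=(M2−M1)/(6·1)=-281/141, b=Δ1−h1·(2M1+M2)/6=485/141
seg 2: a=1, c=M2/2=-161/47, d=(M3−M2)/(6·2)=161/282, b=Δ2−h2·(2M2+M3)/6=362/141
t_q=5 → seg 2, τ=1; S=1+362/141·τ+-161/47·τ²+161/282·τ³=67/94

  seg 0: a=2 b=-595/141 c=0 d=40/141
  seg 1: a=-3 b=485/141 c=120/47 d=-281/141
  seg 2: a=1 b=362/141 c=-161/47 d=161/282
S(5) = 67/94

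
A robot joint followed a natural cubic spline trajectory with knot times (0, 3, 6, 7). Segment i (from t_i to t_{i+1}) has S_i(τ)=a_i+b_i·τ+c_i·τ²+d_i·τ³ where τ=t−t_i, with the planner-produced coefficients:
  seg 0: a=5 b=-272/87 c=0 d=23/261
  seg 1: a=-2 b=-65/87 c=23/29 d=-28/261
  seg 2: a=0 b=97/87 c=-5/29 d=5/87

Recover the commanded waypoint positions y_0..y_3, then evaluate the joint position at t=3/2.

y_0=5 y_1=-2 y_2=0 y_3=1
S(3/2) = 141/232

y_0 = S_0(0) = a_0 = 5
y_1 = S_1(0) = a_1 = -2
y_2 = S_2(0) = a_2 = 0
y_3 = S_2(1) = 1
t_q=3/2 is in segment 0 (τ=3/2); S_0(τ)=141/232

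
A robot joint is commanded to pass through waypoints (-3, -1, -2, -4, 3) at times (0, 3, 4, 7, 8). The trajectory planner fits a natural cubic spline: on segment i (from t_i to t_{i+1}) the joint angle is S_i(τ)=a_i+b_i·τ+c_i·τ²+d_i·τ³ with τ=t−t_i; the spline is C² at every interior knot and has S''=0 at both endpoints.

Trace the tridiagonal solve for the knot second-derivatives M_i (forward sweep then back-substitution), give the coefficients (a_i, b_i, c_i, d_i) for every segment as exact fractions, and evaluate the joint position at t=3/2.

  seg 0: a=-3 b=251/216 c=0 d=-107/1944
  seg 1: a=-1 b=-35/108 c=-107/216 d=-13/72
  seg 2: a=-2 b=-401/216 c=-28/27 d=929/1944
  seg 3: a=-4 b=521/108 c=235/72 d=-235/216
S(3/2) = -277/192

Δ: Δ0=2/3, Δ1=-1, Δ2=-2/3, Δ3=7
row 1: diag=8, rhs=-10; c'=1/8, d'=-5/4
row 2: denom=8−1·1/8=63/8; d'=(2−1·-5/4)/(63/8)=26/63
row 3: denom=8−3·8/21=48/7; d'=(46−3·26/63)/(48/7)=235/36
back: M3=235/36
back: M2=26/63−8/21·235/36=-56/27
back: M1=-5/4−1/8·-56/27=-107/108
M: M0=0, M1=-107/108, M2=-56/27, M3=235/36, M4=0
seg 0: a=-3, c=M0/2=0, d=(M1−M0)/(6·3)=-107/1944, b=Δ0−h0·(2M0+M1)/6=251/216
seg 1: a=-1, c=M1/2=-107/216, d=(M2−M1)/(6·1)=-13/72, b=Δ1−h1·(2M1+M2)/6=-35/108
seg 2: a=-2, c=M2/2=-28/27, d=(M3−M2)/(6·3)=929/1944, b=Δ2−h2·(2M2+M3)/6=-401/216
seg 3: a=-4, c=M3/2=235/72, d=(M4−M3)/(6·1)=-235/216, b=Δ3−h3·(2M3+M4)/6=521/108
t_q=3/2 → seg 0, τ=3/2; S=-3+251/216·τ+0·τ²+-107/1944·τ³=-277/192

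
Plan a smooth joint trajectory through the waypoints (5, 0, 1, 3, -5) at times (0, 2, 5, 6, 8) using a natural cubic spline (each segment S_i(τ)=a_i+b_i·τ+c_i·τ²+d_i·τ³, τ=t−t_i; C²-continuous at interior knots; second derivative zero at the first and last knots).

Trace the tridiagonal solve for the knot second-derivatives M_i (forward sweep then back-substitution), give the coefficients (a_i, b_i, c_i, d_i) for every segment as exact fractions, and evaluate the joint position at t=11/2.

  seg 0: a=5 b=-3631/1248 c=0 d=511/4992
  seg 1: a=0 b=-1049/624 c=511/832 d=11/576
  seg 2: a=1 b=6289/2496 c=327/416 d=-3259/2496
  seg 3: a=3 b=109/624 c=-2605/832 d=2605/4992
S(11/2) = 15263/6656

Δ: Δ0=-5/2, Δ1=1/3, Δ2=2, Δ3=-4
row 1: diag=10, rhs=17; c'=3/10, d'=17/10
row 2: denom=8−3·3/10=71/10; d'=(10−3·17/10)/(71/10)=49/71
row 3: denom=6−1·10/71=416/71; d'=(-36−1·49/71)/(416/71)=-2605/416
back: M3=-2605/416
back: M2=49/71−10/71·-2605/416=327/208
back: M1=17/10−3/10·327/208=511/416
M: M0=0, M1=511/416, M2=327/208, M3=-2605/416, M4=0
seg 0: a=5, c=M0/2=0, d=(M1−M0)/(6·2)=511/4992, b=Δ0−h0·(2M0+M1)/6=-3631/1248
seg 1: a=0, c=M1/2=511/832, d=(M2−M1)/(6·3)=11/576, b=Δ1−h1·(2M1+M2)/6=-1049/624
seg 2: a=1, c=M2/2=327/416, d=(M3−M2)/(6·1)=-3259/2496, b=Δ2−h2·(2M2+M3)/6=6289/2496
seg 3: a=3, c=M3/2=-2605/832, d=(M4−M3)/(6·2)=2605/4992, b=Δ3−h3·(2M3+M4)/6=109/624
t_q=11/2 → seg 2, τ=1/2; S=1+6289/2496·τ+327/416·τ²+-3259/2496·τ³=15263/6656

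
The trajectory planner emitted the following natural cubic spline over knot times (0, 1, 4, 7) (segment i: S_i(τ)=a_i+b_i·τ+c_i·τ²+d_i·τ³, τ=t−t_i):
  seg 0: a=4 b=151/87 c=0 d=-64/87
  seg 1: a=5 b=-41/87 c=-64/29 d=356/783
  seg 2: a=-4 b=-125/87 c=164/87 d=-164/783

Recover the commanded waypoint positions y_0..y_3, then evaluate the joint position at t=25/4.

y_0=4 y_1=5 y_2=-4 y_3=3
S(25/4) = -35/464

y_0 = S_0(0) = a_0 = 4
y_1 = S_1(0) = a_1 = 5
y_2 = S_2(0) = a_2 = -4
y_3 = S_2(3) = 3
t_q=25/4 is in segment 2 (τ=9/4); S_2(τ)=-35/464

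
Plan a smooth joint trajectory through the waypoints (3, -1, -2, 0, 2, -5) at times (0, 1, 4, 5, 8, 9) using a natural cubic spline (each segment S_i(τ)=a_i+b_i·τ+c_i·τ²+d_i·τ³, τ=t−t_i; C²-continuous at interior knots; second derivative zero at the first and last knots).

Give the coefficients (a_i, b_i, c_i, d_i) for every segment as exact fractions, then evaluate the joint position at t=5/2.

Δ: Δ0=-4, Δ1=-1/3, Δ2=2, Δ3=2/3, Δ4=-7
row 1: diag=8, rhs=22; c'=3/8, d'=11/4
row 2: denom=8−3·3/8=55/8; d'=(14−3·11/4)/(55/8)=46/55
row 3: denom=8−1·8/55=432/55; d'=(-8−1·46/55)/(432/55)=-9/8
row 4: denom=8−3·55/144=329/48; d'=(-46−3·-9/8)/(329/48)=-2046/329
back: M4=-2046/329
back: M3=-9/8−55/144·-2046/329=1234/987
back: M2=46/55−8/55·1234/987=646/987
back: M1=11/4−3/8·646/987=824/329
M: M0=0, M1=824/329, M2=646/987, M3=1234/987, M4=-2046/329, M5=0
seg 0: a=3, c=M0/2=0, d=(M1−M0)/(6·1)=412/987, b=Δ0−h0·(2M0+M1)/6=-4360/987
seg 1: a=-1, c=M1/2=412/329, d=(M2−M1)/(6·3)=-913/8883, b=Δ1−h1·(2M1+M2)/6=-3124/987
seg 2: a=-2, c=M2/2=323/987, d=(M3−M2)/(6·1)=14/141, b=Δ2−h2·(2M2+M3)/6=1553/987
seg 3: a=0, c=M3/2=617/987, d=(M4−M3)/(6·3)=-3686/8883, b=Δ3−h3·(2M3+M4)/6=831/329
seg 4: a=2, c=M4/2=-1023/329, d=(M5−M4)/(6·1)=341/329, b=Δ4−h4·(2M4+M5)/6=-1621/329
t_q=5/2 → seg 1, τ=3/2; S=-1+-3124/987·τ+412/329·τ²+-913/8883·τ³=-8625/2632

  seg 0: a=3 b=-4360/987 c=0 d=412/987
  seg 1: a=-1 b=-3124/987 c=412/329 d=-913/8883
  seg 2: a=-2 b=1553/987 c=323/987 d=14/141
  seg 3: a=0 b=831/329 c=617/987 d=-3686/8883
  seg 4: a=2 b=-1621/329 c=-1023/329 d=341/329
S(5/2) = -8625/2632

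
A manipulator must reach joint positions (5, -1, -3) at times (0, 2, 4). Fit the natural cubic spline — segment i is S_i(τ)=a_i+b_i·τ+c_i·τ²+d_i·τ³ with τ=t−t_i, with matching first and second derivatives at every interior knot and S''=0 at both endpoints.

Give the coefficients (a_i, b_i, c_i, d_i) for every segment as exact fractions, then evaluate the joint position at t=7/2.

Δ: Δ0=-3, Δ1=-1
row 1: diag=8, rhs=12; c'=1/4, d'=3/2
back: M1=3/2
M: M0=0, M1=3/2, M2=0
seg 0: a=5, c=M0/2=0, d=(M1−M0)/(6·2)=1/8, b=Δ0−h0·(2M0+M1)/6=-7/2
seg 1: a=-1, c=M1/2=3/4, d=(M2−M1)/(6·2)=-1/8, b=Δ1−h1·(2M1+M2)/6=-2
t_q=7/2 → seg 1, τ=3/2; S=-1+-2·τ+3/4·τ²+-1/8·τ³=-175/64

  seg 0: a=5 b=-7/2 c=0 d=1/8
  seg 1: a=-1 b=-2 c=3/4 d=-1/8
S(7/2) = -175/64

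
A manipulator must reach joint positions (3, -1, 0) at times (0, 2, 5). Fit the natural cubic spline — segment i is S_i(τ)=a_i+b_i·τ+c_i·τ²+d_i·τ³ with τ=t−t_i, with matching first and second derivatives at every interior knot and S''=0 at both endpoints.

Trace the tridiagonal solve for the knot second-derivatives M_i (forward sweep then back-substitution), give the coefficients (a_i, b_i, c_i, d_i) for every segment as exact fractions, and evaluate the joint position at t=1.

Δ: Δ0=-2, Δ1=1/3
row 1: diag=10, rhs=14; c'=3/10, d'=7/5
back: M1=7/5
M: M0=0, M1=7/5, M2=0
seg 0: a=3, c=M0/2=0, d=(M1−M0)/(6·2)=7/60, b=Δ0−h0·(2M0+M1)/6=-37/15
seg 1: a=-1, c=M1/2=7/10, d=(M2−M1)/(6·3)=-7/90, b=Δ1−h1·(2M1+M2)/6=-16/15
t_q=1 → seg 0, τ=1; S=3+-37/15·τ+0·τ²+7/60·τ³=13/20

  seg 0: a=3 b=-37/15 c=0 d=7/60
  seg 1: a=-1 b=-16/15 c=7/10 d=-7/90
S(1) = 13/20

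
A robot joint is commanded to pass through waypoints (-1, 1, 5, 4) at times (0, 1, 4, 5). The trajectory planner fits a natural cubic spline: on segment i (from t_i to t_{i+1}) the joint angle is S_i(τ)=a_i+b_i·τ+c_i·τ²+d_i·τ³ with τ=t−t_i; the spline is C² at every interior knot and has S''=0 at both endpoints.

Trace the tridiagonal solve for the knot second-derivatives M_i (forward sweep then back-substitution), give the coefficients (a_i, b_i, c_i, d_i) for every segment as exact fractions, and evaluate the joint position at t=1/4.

  seg 0: a=-1 b=65/33 c=0 d=1/33
  seg 1: a=1 b=68/33 c=1/11 d=-1/9
  seg 2: a=5 b=-13/33 c=-10/11 d=10/33
S(1/4) = -357/704

Δ: Δ0=2, Δ1=4/3, Δ2=-1
row 1: diag=8, rhs=-4; c'=3/8, d'=-1/2
row 2: denom=8−3·3/8=55/8; d'=(-14−3·-1/2)/(55/8)=-20/11
back: M2=-20/11
back: M1=-1/2−3/8·-20/11=2/11
M: M0=0, M1=2/11, M2=-20/11, M3=0
seg 0: a=-1, c=M0/2=0, d=(M1−M0)/(6·1)=1/33, b=Δ0−h0·(2M0+M1)/6=65/33
seg 1: a=1, c=M1/2=1/11, d=(M2−M1)/(6·3)=-1/9, b=Δ1−h1·(2M1+M2)/6=68/33
seg 2: a=5, c=M2/2=-10/11, d=(M3−M2)/(6·1)=10/33, b=Δ2−h2·(2M2+M3)/6=-13/33
t_q=1/4 → seg 0, τ=1/4; S=-1+65/33·τ+0·τ²+1/33·τ³=-357/704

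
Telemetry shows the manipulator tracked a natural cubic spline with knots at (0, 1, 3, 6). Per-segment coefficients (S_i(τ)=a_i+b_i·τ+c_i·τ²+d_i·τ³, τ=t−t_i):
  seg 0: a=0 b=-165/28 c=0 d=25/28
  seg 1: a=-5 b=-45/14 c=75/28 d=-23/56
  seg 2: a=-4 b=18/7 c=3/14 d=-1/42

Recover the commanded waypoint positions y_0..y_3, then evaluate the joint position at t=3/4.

y_0=0 y_1=-5 y_2=-4 y_3=5
S(3/4) = -1035/256

y_0 = S_0(0) = a_0 = 0
y_1 = S_1(0) = a_1 = -5
y_2 = S_2(0) = a_2 = -4
y_3 = S_2(3) = 5
t_q=3/4 is in segment 0 (τ=3/4); S_0(τ)=-1035/256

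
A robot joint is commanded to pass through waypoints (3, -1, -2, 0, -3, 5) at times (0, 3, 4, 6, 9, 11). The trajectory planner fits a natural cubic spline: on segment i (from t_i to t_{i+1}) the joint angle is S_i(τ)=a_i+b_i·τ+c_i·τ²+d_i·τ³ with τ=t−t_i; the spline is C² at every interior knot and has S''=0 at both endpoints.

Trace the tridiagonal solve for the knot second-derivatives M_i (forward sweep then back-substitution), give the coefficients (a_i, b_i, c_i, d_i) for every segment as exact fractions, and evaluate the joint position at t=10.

Δ: Δ0=-4/3, Δ1=-1, Δ2=1, Δ3=-1, Δ4=4
row 1: diag=8, rhs=2; c'=1/8, d'=1/4
row 2: denom=6−1·1/8=47/8; d'=(12−1·1/4)/(47/8)=2
row 3: denom=10−2·16/47=438/47; d'=(-12−2·2)/(438/47)=-376/219
row 4: denom=10−3·47/146=1319/146; d'=(30−3·-376/219)/(1319/146)=5132/1319
back: M4=5132/1319
back: M3=-376/219−47/146·5132/1319=-11750/3957
back: M2=2−16/47·-11750/3957=11914/3957
back: M1=1/4−1/8·11914/3957=-500/3957
M: M0=0, M1=-500/3957, M2=11914/3957, M3=-11750/3957, M4=5132/1319, M5=0
seg 0: a=3, c=M0/2=0, d=(M1−M0)/(6·3)=-250/35613, b=Δ0−h0·(2M0+M1)/6=-5026/3957
seg 1: a=-1, c=M1/2=-250/3957, d=(M2−M1)/(6·1)=2069/3957, b=Δ1−h1·(2M1+M2)/6=-5776/3957
seg 2: a=-2, c=M2/2=5957/3957, d=(M3−M2)/(6·2)=-1972/3957, b=Δ2−h2·(2M2+M3)/6=-23/1319
seg 3: a=0, c=M3/2=-5875/3957, d=(M4−M3)/(6·3)=13573/35613, b=Δ3−h3·(2M3+M4)/6=95/3957
seg 4: a=-3, c=M4/2=2566/1319, d=(M5−M4)/(6·2)=-1283/3957, b=Δ4−h4·(2M4+M5)/6=5564/3957
t_q=10 → seg 4, τ=1; S=-3+5564/3957·τ+2566/1319·τ²+-1283/3957·τ³=36/1319

  seg 0: a=3 b=-5026/3957 c=0 d=-250/35613
  seg 1: a=-1 b=-5776/3957 c=-250/3957 d=2069/3957
  seg 2: a=-2 b=-23/1319 c=5957/3957 d=-1972/3957
  seg 3: a=0 b=95/3957 c=-5875/3957 d=13573/35613
  seg 4: a=-3 b=5564/3957 c=2566/1319 d=-1283/3957
S(10) = 36/1319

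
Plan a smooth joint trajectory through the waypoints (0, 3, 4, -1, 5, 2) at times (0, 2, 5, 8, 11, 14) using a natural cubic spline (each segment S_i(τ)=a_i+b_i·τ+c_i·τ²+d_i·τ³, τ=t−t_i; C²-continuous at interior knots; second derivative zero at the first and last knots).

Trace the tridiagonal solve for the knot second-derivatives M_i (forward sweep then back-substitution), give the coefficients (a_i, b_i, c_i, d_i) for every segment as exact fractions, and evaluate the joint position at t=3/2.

  seg 0: a=0 b=4847/3090 c=0 d=-53/3090
  seg 1: a=3 b=4211/3090 c=-53/515 d=-2227/27810
  seg 2: a=4 b=-2189/1545 c=-509/618 d=6863/27810
  seg 3: a=-1 b=941/3090 c=2159/1545 d=-1543/5562
  seg 4: a=5 b=1852/1545 c=-3397/3090 d=3397/27810
S(3/2) = 18911/8240

Δ: Δ0=3/2, Δ1=1/3, Δ2=-5/3, Δ3=2, Δ4=-1
row 1: diag=10, rhs=-7; c'=3/10, d'=-7/10
row 2: denom=12−3·3/10=111/10; d'=(-12−3·-7/10)/(111/10)=-33/37
row 3: denom=12−3·10/37=414/37; d'=(22−3·-33/37)/(414/37)=913/414
row 4: denom=12−3·37/138=515/46; d'=(-18−3·913/414)/(515/46)=-3397/1545
back: M4=-3397/1545
back: M3=913/414−37/138·-3397/1545=4318/1545
back: M2=-33/37−10/37·4318/1545=-509/309
back: M1=-7/10−3/10·-509/309=-106/515
M: M0=0, M1=-106/515, M2=-509/309, M3=4318/1545, M4=-3397/1545, M5=0
seg 0: a=0, c=M0/2=0, d=(M1−M0)/(6·2)=-53/3090, b=Δ0−h0·(2M0+M1)/6=4847/3090
seg 1: a=3, c=M1/2=-53/515, d=(M2−M1)/(6·3)=-2227/27810, b=Δ1−h1·(2M1+M2)/6=4211/3090
seg 2: a=4, c=M2/2=-509/618, d=(M3−M2)/(6·3)=6863/27810, b=Δ2−h2·(2M2+M3)/6=-2189/1545
seg 3: a=-1, c=M3/2=2159/1545, d=(M4−M3)/(6·3)=-1543/5562, b=Δ3−h3·(2M3+M4)/6=941/3090
seg 4: a=5, c=M4/2=-3397/3090, d=(M5−M4)/(6·3)=3397/27810, b=Δ4−h4·(2M4+M5)/6=1852/1545
t_q=3/2 → seg 0, τ=3/2; S=0+4847/3090·τ+0·τ²+-53/3090·τ³=18911/8240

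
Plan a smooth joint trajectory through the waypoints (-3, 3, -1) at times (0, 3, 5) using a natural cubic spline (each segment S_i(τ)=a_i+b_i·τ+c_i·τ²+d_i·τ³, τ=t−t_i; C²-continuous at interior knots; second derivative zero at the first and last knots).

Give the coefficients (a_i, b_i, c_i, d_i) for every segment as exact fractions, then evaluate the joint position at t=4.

Δ: Δ0=2, Δ1=-2
row 1: diag=10, rhs=-24; c'=1/5, d'=-12/5
back: M1=-12/5
M: M0=0, M1=-12/5, M2=0
seg 0: a=-3, c=M0/2=0, d=(M1−M0)/(6·3)=-2/15, b=Δ0−h0·(2M0+M1)/6=16/5
seg 1: a=3, c=M1/2=-6/5, d=(M2−M1)/(6·2)=1/5, b=Δ1−h1·(2M1+M2)/6=-2/5
t_q=4 → seg 1, τ=1; S=3+-2/5·τ+-6/5·τ²+1/5·τ³=8/5

  seg 0: a=-3 b=16/5 c=0 d=-2/15
  seg 1: a=3 b=-2/5 c=-6/5 d=1/5
S(4) = 8/5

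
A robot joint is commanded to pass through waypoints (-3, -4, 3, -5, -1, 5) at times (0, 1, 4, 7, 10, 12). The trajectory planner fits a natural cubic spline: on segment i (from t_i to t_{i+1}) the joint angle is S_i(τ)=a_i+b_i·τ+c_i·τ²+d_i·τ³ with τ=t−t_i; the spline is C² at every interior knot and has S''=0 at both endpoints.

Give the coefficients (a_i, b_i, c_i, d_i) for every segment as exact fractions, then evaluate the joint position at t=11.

Δ: Δ0=-1, Δ1=7/3, Δ2=-8/3, Δ3=4/3, Δ4=3
row 1: diag=8, rhs=20; c'=3/8, d'=5/2
row 2: denom=12−3·3/8=87/8; d'=(-30−3·5/2)/(87/8)=-100/29
row 3: denom=12−3·8/29=324/29; d'=(24−3·-100/29)/(324/29)=83/27
row 4: denom=10−3·29/108=331/36; d'=(10−3·83/27)/(331/36)=28/331
back: M4=28/331
back: M3=83/27−29/108·28/331=1010/331
back: M2=-100/29−8/29·1010/331=-1420/331
back: M1=5/2−3/8·-1420/331=1360/331
M: M0=0, M1=1360/331, M2=-1420/331, M3=1010/331, M4=28/331, M5=0
seg 0: a=-3, c=M0/2=0, d=(M1−M0)/(6·1)=680/993, b=Δ0−h0·(2M0+M1)/6=-1673/993
seg 1: a=-4, c=M1/2=680/331, d=(M2−M1)/(6·3)=-1390/2979, b=Δ1−h1·(2M1+M2)/6=367/993
seg 2: a=3, c=M2/2=-710/331, d=(M3−M2)/(6·3)=135/331, b=Δ2−h2·(2M2+M3)/6=97/993
seg 3: a=-5, c=M3/2=505/331, d=(M4−M3)/(6·3)=-491/2979, b=Δ3−h3·(2M3+M4)/6=-1748/993
seg 4: a=-1, c=M4/2=14/331, d=(M5−M4)/(6·2)=-7/993, b=Δ4−h4·(2M4+M5)/6=2923/993
t_q=11 → seg 4, τ=1; S=-1+2923/993·τ+14/331·τ²+-7/993·τ³=655/331

  seg 0: a=-3 b=-1673/993 c=0 d=680/993
  seg 1: a=-4 b=367/993 c=680/331 d=-1390/2979
  seg 2: a=3 b=97/993 c=-710/331 d=135/331
  seg 3: a=-5 b=-1748/993 c=505/331 d=-491/2979
  seg 4: a=-1 b=2923/993 c=14/331 d=-7/993
S(11) = 655/331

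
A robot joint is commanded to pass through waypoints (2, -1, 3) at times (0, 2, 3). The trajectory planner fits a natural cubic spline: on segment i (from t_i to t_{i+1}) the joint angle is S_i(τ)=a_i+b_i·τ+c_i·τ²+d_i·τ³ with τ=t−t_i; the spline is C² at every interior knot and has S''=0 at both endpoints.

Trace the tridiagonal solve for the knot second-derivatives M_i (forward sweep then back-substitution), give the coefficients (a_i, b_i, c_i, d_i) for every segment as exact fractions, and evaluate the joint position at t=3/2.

  seg 0: a=2 b=-10/3 c=0 d=11/24
  seg 1: a=-1 b=13/6 c=11/4 d=-11/12
S(3/2) = -93/64

Δ: Δ0=-3/2, Δ1=4
row 1: diag=6, rhs=33; c'=1/6, d'=11/2
back: M1=11/2
M: M0=0, M1=11/2, M2=0
seg 0: a=2, c=M0/2=0, d=(M1−M0)/(6·2)=11/24, b=Δ0−h0·(2M0+M1)/6=-10/3
seg 1: a=-1, c=M1/2=11/4, d=(M2−M1)/(6·1)=-11/12, b=Δ1−h1·(2M1+M2)/6=13/6
t_q=3/2 → seg 0, τ=3/2; S=2+-10/3·τ+0·τ²+11/24·τ³=-93/64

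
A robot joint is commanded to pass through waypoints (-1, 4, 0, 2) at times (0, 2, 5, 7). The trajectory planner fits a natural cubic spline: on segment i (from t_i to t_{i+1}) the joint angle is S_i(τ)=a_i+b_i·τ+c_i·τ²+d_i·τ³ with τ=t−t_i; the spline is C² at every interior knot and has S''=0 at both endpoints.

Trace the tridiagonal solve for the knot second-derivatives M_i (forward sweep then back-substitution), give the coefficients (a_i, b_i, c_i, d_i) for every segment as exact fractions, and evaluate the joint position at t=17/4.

Δ: Δ0=5/2, Δ1=-4/3, Δ2=1
row 1: diag=10, rhs=-23; c'=3/10, d'=-23/10
row 2: denom=10−3·3/10=91/10; d'=(14−3·-23/10)/(91/10)=209/91
back: M2=209/91
back: M1=-23/10−3/10·209/91=-272/91
M: M0=0, M1=-272/91, M2=209/91, M3=0
seg 0: a=-1, c=M0/2=0, d=(M1−M0)/(6·2)=-68/273, b=Δ0−h0·(2M0+M1)/6=1909/546
seg 1: a=4, c=M1/2=-136/91, d=(M2−M1)/(6·3)=37/126, b=Δ1−h1·(2M1+M2)/6=277/546
seg 2: a=0, c=M2/2=209/182, d=(M3−M2)/(6·2)=-209/1092, b=Δ2−h2·(2M2+M3)/6=-145/273
t_q=17/4 → seg 1, τ=9/4; S=4+277/546·τ+-136/91·τ²+37/126·τ³=10721/11648

  seg 0: a=-1 b=1909/546 c=0 d=-68/273
  seg 1: a=4 b=277/546 c=-136/91 d=37/126
  seg 2: a=0 b=-145/273 c=209/182 d=-209/1092
S(17/4) = 10721/11648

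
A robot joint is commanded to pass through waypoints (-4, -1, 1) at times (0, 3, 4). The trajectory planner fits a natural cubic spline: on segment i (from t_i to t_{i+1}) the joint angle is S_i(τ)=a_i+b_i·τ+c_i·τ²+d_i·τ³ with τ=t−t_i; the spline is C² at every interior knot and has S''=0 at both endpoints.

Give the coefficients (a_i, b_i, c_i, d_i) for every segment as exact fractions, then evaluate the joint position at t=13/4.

Δ: Δ0=1, Δ1=2
row 1: diag=8, rhs=6; c'=1/8, d'=3/4
back: M1=3/4
M: M0=0, M1=3/4, M2=0
seg 0: a=-4, c=M0/2=0, d=(M1−M0)/(6·3)=1/24, b=Δ0−h0·(2M0+M1)/6=5/8
seg 1: a=-1, c=M1/2=3/8, d=(M2−M1)/(6·1)=-1/8, b=Δ1−h1·(2M1+M2)/6=7/4
t_q=13/4 → seg 1, τ=1/4; S=-1+7/4·τ+3/8·τ²+-1/8·τ³=-277/512

  seg 0: a=-4 b=5/8 c=0 d=1/24
  seg 1: a=-1 b=7/4 c=3/8 d=-1/8
S(13/4) = -277/512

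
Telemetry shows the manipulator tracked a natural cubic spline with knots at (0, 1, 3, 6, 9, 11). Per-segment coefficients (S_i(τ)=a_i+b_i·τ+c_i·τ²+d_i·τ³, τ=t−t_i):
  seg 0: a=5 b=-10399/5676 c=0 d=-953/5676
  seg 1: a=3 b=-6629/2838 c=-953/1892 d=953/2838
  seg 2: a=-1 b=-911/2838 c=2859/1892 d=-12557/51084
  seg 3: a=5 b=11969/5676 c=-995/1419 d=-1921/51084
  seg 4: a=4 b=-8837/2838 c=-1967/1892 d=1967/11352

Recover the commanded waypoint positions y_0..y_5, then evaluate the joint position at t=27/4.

y_0 = S_0(0) = a_0 = 5
y_1 = S_1(0) = a_1 = 3
y_2 = S_2(0) = a_2 = -1
y_3 = S_3(0) = a_3 = 5
y_4 = S_4(0) = a_4 = 4
y_5 = S_4(2) = -5
t_q=27/4 is in segment 3 (τ=3/4); S_3(τ)=67933/11008

y_0=5 y_1=3 y_2=-1 y_3=5 y_4=4 y_5=-5
S(27/4) = 67933/11008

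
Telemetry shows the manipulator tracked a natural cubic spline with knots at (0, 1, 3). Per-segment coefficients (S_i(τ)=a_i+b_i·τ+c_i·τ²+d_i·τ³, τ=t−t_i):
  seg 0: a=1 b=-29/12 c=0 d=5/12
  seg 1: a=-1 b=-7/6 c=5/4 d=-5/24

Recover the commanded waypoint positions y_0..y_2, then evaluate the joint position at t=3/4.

y_0 = S_0(0) = a_0 = 1
y_1 = S_1(0) = a_1 = -1
y_2 = S_1(2) = 0
t_q=3/4 is in segment 0 (τ=3/4); S_0(τ)=-163/256

y_0=1 y_1=-1 y_2=0
S(3/4) = -163/256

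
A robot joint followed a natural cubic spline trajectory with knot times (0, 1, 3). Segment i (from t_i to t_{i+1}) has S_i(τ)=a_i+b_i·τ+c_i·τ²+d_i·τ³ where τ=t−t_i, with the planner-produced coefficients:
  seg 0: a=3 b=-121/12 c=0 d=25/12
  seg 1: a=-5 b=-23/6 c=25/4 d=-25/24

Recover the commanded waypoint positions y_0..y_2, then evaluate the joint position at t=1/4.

y_0=3 y_1=-5 y_2=4
S(1/4) = 131/256

y_0 = S_0(0) = a_0 = 3
y_1 = S_1(0) = a_1 = -5
y_2 = S_1(2) = 4
t_q=1/4 is in segment 0 (τ=1/4); S_0(τ)=131/256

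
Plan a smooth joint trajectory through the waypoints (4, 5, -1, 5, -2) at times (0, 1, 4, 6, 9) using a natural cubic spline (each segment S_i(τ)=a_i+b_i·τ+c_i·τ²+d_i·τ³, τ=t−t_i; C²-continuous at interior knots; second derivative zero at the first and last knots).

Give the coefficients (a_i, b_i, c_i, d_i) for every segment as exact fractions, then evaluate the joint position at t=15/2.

Δ: Δ0=1, Δ1=-2, Δ2=3, Δ3=-7/3
row 1: diag=8, rhs=-18; c'=3/8, d'=-9/4
row 2: denom=10−3·3/8=71/8; d'=(30−3·-9/4)/(71/8)=294/71
row 3: denom=10−2·16/71=678/71; d'=(-32−2·294/71)/(678/71)=-1430/339
back: M3=-1430/339
back: M2=294/71−16/71·-1430/339=1726/339
back: M1=-9/4−3/8·1726/339=-470/113
M: M0=0, M1=-470/113, M2=1726/339, M3=-1430/339, M4=0
seg 0: a=4, c=M0/2=0, d=(M1−M0)/(6·1)=-235/339, b=Δ0−h0·(2M0+M1)/6=574/339
seg 1: a=5, c=M1/2=-235/113, d=(M2−M1)/(6·3)=1568/3051, b=Δ1−h1·(2M1+M2)/6=-131/339
seg 2: a=-1, c=M2/2=863/339, d=(M3−M2)/(6·2)=-263/339, b=Δ2−h2·(2M2+M3)/6=343/339
seg 3: a=5, c=M3/2=-715/339, d=(M4−M3)/(6·3)=715/3051, b=Δ3−h3·(2M3+M4)/6=213/113
t_q=15/2 → seg 3, τ=3/2; S=5+213/113·τ+-715/339·τ²+715/3051·τ³=3501/904

  seg 0: a=4 b=574/339 c=0 d=-235/339
  seg 1: a=5 b=-131/339 c=-235/113 d=1568/3051
  seg 2: a=-1 b=343/339 c=863/339 d=-263/339
  seg 3: a=5 b=213/113 c=-715/339 d=715/3051
S(15/2) = 3501/904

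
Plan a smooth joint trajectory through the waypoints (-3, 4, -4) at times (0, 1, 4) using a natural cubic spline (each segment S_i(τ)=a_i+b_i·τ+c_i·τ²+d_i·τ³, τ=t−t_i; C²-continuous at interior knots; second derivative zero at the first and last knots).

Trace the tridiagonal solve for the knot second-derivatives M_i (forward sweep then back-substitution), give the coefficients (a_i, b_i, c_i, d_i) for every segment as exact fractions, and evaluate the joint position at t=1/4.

  seg 0: a=-3 b=197/24 c=0 d=-29/24
  seg 1: a=4 b=55/12 c=-29/8 d=29/72
S(1/4) = -495/512

Δ: Δ0=7, Δ1=-8/3
row 1: diag=8, rhs=-58; c'=3/8, d'=-29/4
back: M1=-29/4
M: M0=0, M1=-29/4, M2=0
seg 0: a=-3, c=M0/2=0, d=(M1−M0)/(6·1)=-29/24, b=Δ0−h0·(2M0+M1)/6=197/24
seg 1: a=4, c=M1/2=-29/8, d=(M2−M1)/(6·3)=29/72, b=Δ1−h1·(2M1+M2)/6=55/12
t_q=1/4 → seg 0, τ=1/4; S=-3+197/24·τ+0·τ²+-29/24·τ³=-495/512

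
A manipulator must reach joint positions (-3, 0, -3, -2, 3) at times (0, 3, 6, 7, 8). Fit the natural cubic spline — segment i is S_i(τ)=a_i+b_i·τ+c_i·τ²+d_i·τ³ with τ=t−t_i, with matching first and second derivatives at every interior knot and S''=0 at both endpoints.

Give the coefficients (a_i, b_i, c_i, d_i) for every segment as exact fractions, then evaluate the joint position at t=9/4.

Δ: Δ0=1, Δ1=-1, Δ2=1, Δ3=5
row 1: diag=12, rhs=-12; c'=1/4, d'=-1
row 2: denom=8−3·1/4=29/4; d'=(12−3·-1)/(29/4)=60/29
row 3: denom=4−1·4/29=112/29; d'=(24−1·60/29)/(112/29)=159/28
back: M3=159/28
back: M2=60/29−4/29·159/28=9/7
back: M1=-1−1/4·9/7=-37/28
M: M0=0, M1=-37/28, M2=9/7, M3=159/28, M4=0
seg 0: a=-3, c=M0/2=0, d=(M1−M0)/(6·3)=-37/504, b=Δ0−h0·(2M0+M1)/6=93/56
seg 1: a=0, c=M1/2=-37/56, d=(M2−M1)/(6·3)=73/504, b=Δ1−h1·(2M1+M2)/6=-9/28
seg 2: a=-3, c=M2/2=9/14, d=(M3−M2)/(6·1)=41/56, b=Δ2−h2·(2M2+M3)/6=-3/8
seg 3: a=-2, c=M3/2=159/56, d=(M4−M3)/(6·1)=-53/56, b=Δ3−h3·(2M3+M4)/6=87/28
t_q=9/4 → seg 0, τ=9/4; S=-3+93/56·τ+0·τ²+-37/504·τ³=-51/512

  seg 0: a=-3 b=93/56 c=0 d=-37/504
  seg 1: a=0 b=-9/28 c=-37/56 d=73/504
  seg 2: a=-3 b=-3/8 c=9/14 d=41/56
  seg 3: a=-2 b=87/28 c=159/56 d=-53/56
S(9/4) = -51/512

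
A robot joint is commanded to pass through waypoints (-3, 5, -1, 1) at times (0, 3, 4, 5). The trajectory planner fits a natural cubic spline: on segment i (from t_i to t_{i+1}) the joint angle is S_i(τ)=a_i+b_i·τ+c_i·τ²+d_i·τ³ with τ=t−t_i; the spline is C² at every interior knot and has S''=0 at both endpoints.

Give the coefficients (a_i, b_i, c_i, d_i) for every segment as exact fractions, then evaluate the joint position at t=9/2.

Δ: Δ0=8/3, Δ1=-6, Δ2=2
row 1: diag=8, rhs=-52; c'=1/8, d'=-13/2
row 2: denom=4−1·1/8=31/8; d'=(48−1·-13/2)/(31/8)=436/31
back: M2=436/31
back: M1=-13/2−1/8·436/31=-256/31
M: M0=0, M1=-256/31, M2=436/31, M3=0
seg 0: a=-3, c=M0/2=0, d=(M1−M0)/(6·3)=-128/279, b=Δ0−h0·(2M0+M1)/6=632/93
seg 1: a=5, c=M1/2=-128/31, d=(M2−M1)/(6·1)=346/93, b=Δ1−h1·(2M1+M2)/6=-520/93
seg 2: a=-1, c=M2/2=218/31, d=(M3−M2)/(6·1)=-218/93, b=Δ2−h2·(2M2+M3)/6=-250/93
t_q=9/2 → seg 2, τ=1/2; S=-1+-250/93·τ+218/31·τ²+-218/93·τ³=-109/124

  seg 0: a=-3 b=632/93 c=0 d=-128/279
  seg 1: a=5 b=-520/93 c=-128/31 d=346/93
  seg 2: a=-1 b=-250/93 c=218/31 d=-218/93
S(9/2) = -109/124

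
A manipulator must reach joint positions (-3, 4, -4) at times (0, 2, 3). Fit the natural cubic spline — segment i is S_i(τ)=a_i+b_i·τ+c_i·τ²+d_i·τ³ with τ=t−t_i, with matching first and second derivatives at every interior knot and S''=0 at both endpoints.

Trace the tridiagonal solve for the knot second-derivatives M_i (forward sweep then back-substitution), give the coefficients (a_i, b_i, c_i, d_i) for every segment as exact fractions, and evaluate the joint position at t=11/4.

Δ: Δ0=7/2, Δ1=-8
row 1: diag=6, rhs=-69; c'=1/6, d'=-23/2
back: M1=-23/2
M: M0=0, M1=-23/2, M2=0
seg 0: a=-3, c=M0/2=0, d=(M1−M0)/(6·2)=-23/24, b=Δ0−h0·(2M0+M1)/6=22/3
seg 1: a=4, c=M1/2=-23/4, d=(M2−M1)/(6·1)=23/12, b=Δ1−h1·(2M1+M2)/6=-25/6
t_q=11/4 → seg 1, τ=3/4; S=4+-25/6·τ+-23/4·τ²+23/12·τ³=-397/256

  seg 0: a=-3 b=22/3 c=0 d=-23/24
  seg 1: a=4 b=-25/6 c=-23/4 d=23/12
S(11/4) = -397/256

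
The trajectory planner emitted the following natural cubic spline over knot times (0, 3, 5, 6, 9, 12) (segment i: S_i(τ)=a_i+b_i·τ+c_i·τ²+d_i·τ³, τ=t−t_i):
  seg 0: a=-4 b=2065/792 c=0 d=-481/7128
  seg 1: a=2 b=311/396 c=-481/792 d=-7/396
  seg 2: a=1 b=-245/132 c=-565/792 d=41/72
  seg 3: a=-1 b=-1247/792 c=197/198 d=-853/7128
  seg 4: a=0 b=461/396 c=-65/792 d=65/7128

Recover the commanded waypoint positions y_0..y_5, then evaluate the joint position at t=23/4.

y_0=-4 y_1=2 y_2=1 y_3=-1 y_4=0 y_5=3
S(23/4) = -3115/5632

y_0 = S_0(0) = a_0 = -4
y_1 = S_1(0) = a_1 = 2
y_2 = S_2(0) = a_2 = 1
y_3 = S_3(0) = a_3 = -1
y_4 = S_4(0) = a_4 = 0
y_5 = S_4(3) = 3
t_q=23/4 is in segment 2 (τ=3/4); S_2(τ)=-3115/5632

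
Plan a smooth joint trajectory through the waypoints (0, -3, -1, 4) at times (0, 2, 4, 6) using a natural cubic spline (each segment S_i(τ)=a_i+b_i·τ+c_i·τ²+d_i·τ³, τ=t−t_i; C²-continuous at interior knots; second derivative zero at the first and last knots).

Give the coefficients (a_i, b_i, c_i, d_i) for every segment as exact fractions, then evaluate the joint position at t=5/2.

Δ: Δ0=-3/2, Δ1=1, Δ2=5/2
row 1: diag=8, rhs=15; c'=1/4, d'=15/8
row 2: denom=8−2·1/4=15/2; d'=(9−2·15/8)/(15/2)=7/10
back: M2=7/10
back: M1=15/8−1/4·7/10=17/10
M: M0=0, M1=17/10, M2=7/10, M3=0
seg 0: a=0, c=M0/2=0, d=(M1−M0)/(6·2)=17/120, b=Δ0−h0·(2M0+M1)/6=-31/15
seg 1: a=-3, c=M1/2=17/20, d=(M2−M1)/(6·2)=-1/12, b=Δ1−h1·(2M1+M2)/6=-11/30
seg 2: a=-1, c=M2/2=7/20, d=(M3−M2)/(6·2)=-7/120, b=Δ2−h2·(2M2+M3)/6=61/30
t_q=5/2 → seg 1, τ=1/2; S=-3+-11/30·τ+17/20·τ²+-1/12·τ³=-477/160

  seg 0: a=0 b=-31/15 c=0 d=17/120
  seg 1: a=-3 b=-11/30 c=17/20 d=-1/12
  seg 2: a=-1 b=61/30 c=7/20 d=-7/120
S(5/2) = -477/160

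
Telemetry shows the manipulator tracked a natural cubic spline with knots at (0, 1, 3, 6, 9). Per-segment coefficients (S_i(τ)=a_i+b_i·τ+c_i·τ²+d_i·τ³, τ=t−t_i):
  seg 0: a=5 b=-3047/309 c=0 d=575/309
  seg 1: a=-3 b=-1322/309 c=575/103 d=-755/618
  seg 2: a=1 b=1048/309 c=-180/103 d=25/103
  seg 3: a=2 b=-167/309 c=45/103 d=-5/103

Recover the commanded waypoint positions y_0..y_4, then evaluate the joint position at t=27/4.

y_0=5 y_1=-3 y_2=1 y_3=2 y_4=3
S(27/4) = 11997/6592

y_0 = S_0(0) = a_0 = 5
y_1 = S_1(0) = a_1 = -3
y_2 = S_2(0) = a_2 = 1
y_3 = S_3(0) = a_3 = 2
y_4 = S_3(3) = 3
t_q=27/4 is in segment 3 (τ=3/4); S_3(τ)=11997/6592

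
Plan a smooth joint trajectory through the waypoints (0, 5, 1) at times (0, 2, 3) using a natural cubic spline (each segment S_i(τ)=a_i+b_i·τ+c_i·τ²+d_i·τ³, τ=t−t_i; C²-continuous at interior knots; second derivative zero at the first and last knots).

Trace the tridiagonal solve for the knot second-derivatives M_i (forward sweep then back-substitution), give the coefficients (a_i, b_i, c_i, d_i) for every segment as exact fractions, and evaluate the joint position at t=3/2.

  seg 0: a=0 b=14/3 c=0 d=-13/24
  seg 1: a=5 b=-11/6 c=-13/4 d=13/12
S(3/2) = 331/64

Δ: Δ0=5/2, Δ1=-4
row 1: diag=6, rhs=-39; c'=1/6, d'=-13/2
back: M1=-13/2
M: M0=0, M1=-13/2, M2=0
seg 0: a=0, c=M0/2=0, d=(M1−M0)/(6·2)=-13/24, b=Δ0−h0·(2M0+M1)/6=14/3
seg 1: a=5, c=M1/2=-13/4, d=(M2−M1)/(6·1)=13/12, b=Δ1−h1·(2M1+M2)/6=-11/6
t_q=3/2 → seg 0, τ=3/2; S=0+14/3·τ+0·τ²+-13/24·τ³=331/64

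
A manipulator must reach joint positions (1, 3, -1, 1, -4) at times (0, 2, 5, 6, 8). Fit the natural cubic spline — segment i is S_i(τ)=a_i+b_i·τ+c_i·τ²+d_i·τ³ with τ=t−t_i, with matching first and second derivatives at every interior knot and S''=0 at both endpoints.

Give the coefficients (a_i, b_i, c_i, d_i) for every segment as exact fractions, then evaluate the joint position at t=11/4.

Δ: Δ0=1, Δ1=-4/3, Δ2=2, Δ3=-5/2
row 1: diag=10, rhs=-14; c'=3/10, d'=-7/5
row 2: denom=8−3·3/10=71/10; d'=(20−3·-7/5)/(71/10)=242/71
row 3: denom=6−1·10/71=416/71; d'=(-27−1·242/71)/(416/71)=-2159/416
back: M3=-2159/416
back: M2=242/71−10/71·-2159/416=861/208
back: M1=-7/5−3/10·861/208=-1099/416
M: M0=0, M1=-1099/416, M2=861/208, M3=-2159/416, M4=0
seg 0: a=1, c=M0/2=0, d=(M1−M0)/(6·2)=-1099/4992, b=Δ0−h0·(2M0+M1)/6=2347/1248
seg 1: a=3, c=M1/2=-1099/832, d=(M2−M1)/(6·3)=217/576, b=Δ1−h1·(2M1+M2)/6=-475/624
seg 2: a=-1, c=M2/2=861/416, d=(M3−M2)/(6·1)=-3881/2496, b=Δ2−h2·(2M2+M3)/6=3707/2496
seg 3: a=1, c=M3/2=-2159/832, d=(M4−M3)/(6·2)=2159/4992, b=Δ3−h3·(2M3+M4)/6=599/624
t_q=11/4 → seg 1, τ=3/4; S=3+-475/624·τ+-1099/832·τ²+217/576·τ³=98243/53248

  seg 0: a=1 b=2347/1248 c=0 d=-1099/4992
  seg 1: a=3 b=-475/624 c=-1099/832 d=217/576
  seg 2: a=-1 b=3707/2496 c=861/416 d=-3881/2496
  seg 3: a=1 b=599/624 c=-2159/832 d=2159/4992
S(11/4) = 98243/53248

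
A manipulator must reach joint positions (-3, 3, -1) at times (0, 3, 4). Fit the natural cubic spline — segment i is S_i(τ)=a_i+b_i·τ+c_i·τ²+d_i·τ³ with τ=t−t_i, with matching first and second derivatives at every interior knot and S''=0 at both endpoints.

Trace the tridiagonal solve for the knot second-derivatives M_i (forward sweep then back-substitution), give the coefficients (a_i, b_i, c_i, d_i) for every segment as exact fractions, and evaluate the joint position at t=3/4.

  seg 0: a=-3 b=17/4 c=0 d=-1/4
  seg 1: a=3 b=-5/2 c=-9/4 d=3/4
S(3/4) = 21/256

Δ: Δ0=2, Δ1=-4
row 1: diag=8, rhs=-36; c'=1/8, d'=-9/2
back: M1=-9/2
M: M0=0, M1=-9/2, M2=0
seg 0: a=-3, c=M0/2=0, d=(M1−M0)/(6·3)=-1/4, b=Δ0−h0·(2M0+M1)/6=17/4
seg 1: a=3, c=M1/2=-9/4, d=(M2−M1)/(6·1)=3/4, b=Δ1−h1·(2M1+M2)/6=-5/2
t_q=3/4 → seg 0, τ=3/4; S=-3+17/4·τ+0·τ²+-1/4·τ³=21/256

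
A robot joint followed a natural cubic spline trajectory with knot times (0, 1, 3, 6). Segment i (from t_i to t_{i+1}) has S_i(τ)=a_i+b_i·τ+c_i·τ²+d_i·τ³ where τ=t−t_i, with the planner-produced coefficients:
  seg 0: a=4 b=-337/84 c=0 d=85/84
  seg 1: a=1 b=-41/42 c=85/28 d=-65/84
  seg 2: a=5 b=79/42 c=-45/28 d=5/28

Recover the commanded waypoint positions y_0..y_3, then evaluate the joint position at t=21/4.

y_0 = S_0(0) = a_0 = 4
y_1 = S_1(0) = a_1 = 1
y_2 = S_2(0) = a_2 = 5
y_3 = S_2(3) = 1
t_q=21/4 is in segment 2 (τ=9/4); S_2(τ)=5609/1792

y_0=4 y_1=1 y_2=5 y_3=1
S(21/4) = 5609/1792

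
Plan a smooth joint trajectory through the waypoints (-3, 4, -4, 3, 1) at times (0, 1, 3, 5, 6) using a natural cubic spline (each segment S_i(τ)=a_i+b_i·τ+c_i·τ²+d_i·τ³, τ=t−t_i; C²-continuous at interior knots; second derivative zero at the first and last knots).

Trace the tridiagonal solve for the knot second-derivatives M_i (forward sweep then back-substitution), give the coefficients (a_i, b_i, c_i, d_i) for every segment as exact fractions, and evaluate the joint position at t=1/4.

  seg 0: a=-3 b=569/60 c=0 d=-149/60
  seg 1: a=4 b=61/30 c=-149/20 d=133/60
  seg 2: a=-4 b=-7/6 c=117/20 d=-211/120
  seg 3: a=3 b=17/15 c=-47/10 d=47/30
S(1/4) = -171/256

Δ: Δ0=7, Δ1=-4, Δ2=7/2, Δ3=-2
row 1: diag=6, rhs=-66; c'=1/3, d'=-11
row 2: denom=8−2·1/3=22/3; d'=(45−2·-11)/(22/3)=201/22
row 3: denom=6−2·3/11=60/11; d'=(-33−2·201/22)/(60/11)=-47/5
back: M3=-47/5
back: M2=201/22−3/11·-47/5=117/10
back: M1=-11−1/3·117/10=-149/10
M: M0=0, M1=-149/10, M2=117/10, M3=-47/5, M4=0
seg 0: a=-3, c=M0/2=0, d=(M1−M0)/(6·1)=-149/60, b=Δ0−h0·(2M0+M1)/6=569/60
seg 1: a=4, c=M1/2=-149/20, d=(M2−M1)/(6·2)=133/60, b=Δ1−h1·(2M1+M2)/6=61/30
seg 2: a=-4, c=M2/2=117/20, d=(M3−M2)/(6·2)=-211/120, b=Δ2−h2·(2M2+M3)/6=-7/6
seg 3: a=3, c=M3/2=-47/10, d=(M4−M3)/(6·1)=47/30, b=Δ3−h3·(2M3+M4)/6=17/15
t_q=1/4 → seg 0, τ=1/4; S=-3+569/60·τ+0·τ²+-149/60·τ³=-171/256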